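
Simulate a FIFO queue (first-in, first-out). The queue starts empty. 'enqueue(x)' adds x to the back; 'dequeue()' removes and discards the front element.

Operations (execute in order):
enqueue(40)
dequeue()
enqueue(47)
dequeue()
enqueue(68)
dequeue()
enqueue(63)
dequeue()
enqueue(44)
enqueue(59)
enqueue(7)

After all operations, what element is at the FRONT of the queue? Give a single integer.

Answer: 44

Derivation:
enqueue(40): queue = [40]
dequeue(): queue = []
enqueue(47): queue = [47]
dequeue(): queue = []
enqueue(68): queue = [68]
dequeue(): queue = []
enqueue(63): queue = [63]
dequeue(): queue = []
enqueue(44): queue = [44]
enqueue(59): queue = [44, 59]
enqueue(7): queue = [44, 59, 7]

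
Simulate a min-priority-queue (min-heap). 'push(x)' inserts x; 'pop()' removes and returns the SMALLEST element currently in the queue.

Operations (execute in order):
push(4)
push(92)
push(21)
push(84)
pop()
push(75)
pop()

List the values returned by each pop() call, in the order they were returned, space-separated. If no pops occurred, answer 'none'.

Answer: 4 21

Derivation:
push(4): heap contents = [4]
push(92): heap contents = [4, 92]
push(21): heap contents = [4, 21, 92]
push(84): heap contents = [4, 21, 84, 92]
pop() → 4: heap contents = [21, 84, 92]
push(75): heap contents = [21, 75, 84, 92]
pop() → 21: heap contents = [75, 84, 92]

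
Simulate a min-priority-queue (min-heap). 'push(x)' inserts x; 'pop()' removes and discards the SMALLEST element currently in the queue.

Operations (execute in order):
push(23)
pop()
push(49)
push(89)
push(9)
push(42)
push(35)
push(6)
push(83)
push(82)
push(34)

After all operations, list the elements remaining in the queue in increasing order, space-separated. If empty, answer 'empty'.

push(23): heap contents = [23]
pop() → 23: heap contents = []
push(49): heap contents = [49]
push(89): heap contents = [49, 89]
push(9): heap contents = [9, 49, 89]
push(42): heap contents = [9, 42, 49, 89]
push(35): heap contents = [9, 35, 42, 49, 89]
push(6): heap contents = [6, 9, 35, 42, 49, 89]
push(83): heap contents = [6, 9, 35, 42, 49, 83, 89]
push(82): heap contents = [6, 9, 35, 42, 49, 82, 83, 89]
push(34): heap contents = [6, 9, 34, 35, 42, 49, 82, 83, 89]

Answer: 6 9 34 35 42 49 82 83 89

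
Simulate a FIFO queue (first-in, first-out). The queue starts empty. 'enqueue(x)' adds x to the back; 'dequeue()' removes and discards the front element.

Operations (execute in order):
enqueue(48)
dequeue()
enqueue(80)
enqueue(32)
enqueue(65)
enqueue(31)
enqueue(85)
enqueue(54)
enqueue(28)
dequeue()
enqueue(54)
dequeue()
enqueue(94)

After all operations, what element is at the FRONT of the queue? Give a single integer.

enqueue(48): queue = [48]
dequeue(): queue = []
enqueue(80): queue = [80]
enqueue(32): queue = [80, 32]
enqueue(65): queue = [80, 32, 65]
enqueue(31): queue = [80, 32, 65, 31]
enqueue(85): queue = [80, 32, 65, 31, 85]
enqueue(54): queue = [80, 32, 65, 31, 85, 54]
enqueue(28): queue = [80, 32, 65, 31, 85, 54, 28]
dequeue(): queue = [32, 65, 31, 85, 54, 28]
enqueue(54): queue = [32, 65, 31, 85, 54, 28, 54]
dequeue(): queue = [65, 31, 85, 54, 28, 54]
enqueue(94): queue = [65, 31, 85, 54, 28, 54, 94]

Answer: 65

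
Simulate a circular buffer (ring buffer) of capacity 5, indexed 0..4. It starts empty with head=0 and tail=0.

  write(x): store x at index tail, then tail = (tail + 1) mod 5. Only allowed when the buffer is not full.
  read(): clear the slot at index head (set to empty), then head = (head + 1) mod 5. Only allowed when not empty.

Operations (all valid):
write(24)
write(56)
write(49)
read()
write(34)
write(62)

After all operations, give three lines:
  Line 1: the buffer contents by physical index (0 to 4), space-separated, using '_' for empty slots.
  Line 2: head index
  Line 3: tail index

write(24): buf=[24 _ _ _ _], head=0, tail=1, size=1
write(56): buf=[24 56 _ _ _], head=0, tail=2, size=2
write(49): buf=[24 56 49 _ _], head=0, tail=3, size=3
read(): buf=[_ 56 49 _ _], head=1, tail=3, size=2
write(34): buf=[_ 56 49 34 _], head=1, tail=4, size=3
write(62): buf=[_ 56 49 34 62], head=1, tail=0, size=4

Answer: _ 56 49 34 62
1
0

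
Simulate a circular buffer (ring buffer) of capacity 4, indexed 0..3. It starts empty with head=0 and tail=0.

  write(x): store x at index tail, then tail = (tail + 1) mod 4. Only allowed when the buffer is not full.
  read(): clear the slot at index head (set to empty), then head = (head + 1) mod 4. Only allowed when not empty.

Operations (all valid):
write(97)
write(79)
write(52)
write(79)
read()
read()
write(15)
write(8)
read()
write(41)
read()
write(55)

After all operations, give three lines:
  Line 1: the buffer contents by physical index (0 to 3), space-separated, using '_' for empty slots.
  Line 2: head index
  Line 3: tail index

Answer: 15 8 41 55
0
0

Derivation:
write(97): buf=[97 _ _ _], head=0, tail=1, size=1
write(79): buf=[97 79 _ _], head=0, tail=2, size=2
write(52): buf=[97 79 52 _], head=0, tail=3, size=3
write(79): buf=[97 79 52 79], head=0, tail=0, size=4
read(): buf=[_ 79 52 79], head=1, tail=0, size=3
read(): buf=[_ _ 52 79], head=2, tail=0, size=2
write(15): buf=[15 _ 52 79], head=2, tail=1, size=3
write(8): buf=[15 8 52 79], head=2, tail=2, size=4
read(): buf=[15 8 _ 79], head=3, tail=2, size=3
write(41): buf=[15 8 41 79], head=3, tail=3, size=4
read(): buf=[15 8 41 _], head=0, tail=3, size=3
write(55): buf=[15 8 41 55], head=0, tail=0, size=4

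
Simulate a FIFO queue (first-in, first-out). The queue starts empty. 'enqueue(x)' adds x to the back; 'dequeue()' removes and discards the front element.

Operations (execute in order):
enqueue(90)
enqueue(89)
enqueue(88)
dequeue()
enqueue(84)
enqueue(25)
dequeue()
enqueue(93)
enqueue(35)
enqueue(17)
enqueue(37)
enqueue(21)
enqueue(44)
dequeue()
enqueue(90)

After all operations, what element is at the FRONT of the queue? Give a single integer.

enqueue(90): queue = [90]
enqueue(89): queue = [90, 89]
enqueue(88): queue = [90, 89, 88]
dequeue(): queue = [89, 88]
enqueue(84): queue = [89, 88, 84]
enqueue(25): queue = [89, 88, 84, 25]
dequeue(): queue = [88, 84, 25]
enqueue(93): queue = [88, 84, 25, 93]
enqueue(35): queue = [88, 84, 25, 93, 35]
enqueue(17): queue = [88, 84, 25, 93, 35, 17]
enqueue(37): queue = [88, 84, 25, 93, 35, 17, 37]
enqueue(21): queue = [88, 84, 25, 93, 35, 17, 37, 21]
enqueue(44): queue = [88, 84, 25, 93, 35, 17, 37, 21, 44]
dequeue(): queue = [84, 25, 93, 35, 17, 37, 21, 44]
enqueue(90): queue = [84, 25, 93, 35, 17, 37, 21, 44, 90]

Answer: 84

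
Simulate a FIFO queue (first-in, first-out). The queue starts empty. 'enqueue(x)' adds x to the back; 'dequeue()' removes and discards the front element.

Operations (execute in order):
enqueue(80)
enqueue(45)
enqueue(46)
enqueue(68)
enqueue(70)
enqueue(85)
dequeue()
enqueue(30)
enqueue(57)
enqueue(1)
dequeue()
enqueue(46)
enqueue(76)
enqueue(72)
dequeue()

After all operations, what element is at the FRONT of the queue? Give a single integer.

Answer: 68

Derivation:
enqueue(80): queue = [80]
enqueue(45): queue = [80, 45]
enqueue(46): queue = [80, 45, 46]
enqueue(68): queue = [80, 45, 46, 68]
enqueue(70): queue = [80, 45, 46, 68, 70]
enqueue(85): queue = [80, 45, 46, 68, 70, 85]
dequeue(): queue = [45, 46, 68, 70, 85]
enqueue(30): queue = [45, 46, 68, 70, 85, 30]
enqueue(57): queue = [45, 46, 68, 70, 85, 30, 57]
enqueue(1): queue = [45, 46, 68, 70, 85, 30, 57, 1]
dequeue(): queue = [46, 68, 70, 85, 30, 57, 1]
enqueue(46): queue = [46, 68, 70, 85, 30, 57, 1, 46]
enqueue(76): queue = [46, 68, 70, 85, 30, 57, 1, 46, 76]
enqueue(72): queue = [46, 68, 70, 85, 30, 57, 1, 46, 76, 72]
dequeue(): queue = [68, 70, 85, 30, 57, 1, 46, 76, 72]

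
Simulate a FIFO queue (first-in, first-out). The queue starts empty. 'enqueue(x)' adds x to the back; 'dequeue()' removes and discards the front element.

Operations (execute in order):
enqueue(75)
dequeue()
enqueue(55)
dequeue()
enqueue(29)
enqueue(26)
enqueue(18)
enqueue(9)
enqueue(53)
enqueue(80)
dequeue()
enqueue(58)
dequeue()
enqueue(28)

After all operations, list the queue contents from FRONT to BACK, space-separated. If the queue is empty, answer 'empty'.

enqueue(75): [75]
dequeue(): []
enqueue(55): [55]
dequeue(): []
enqueue(29): [29]
enqueue(26): [29, 26]
enqueue(18): [29, 26, 18]
enqueue(9): [29, 26, 18, 9]
enqueue(53): [29, 26, 18, 9, 53]
enqueue(80): [29, 26, 18, 9, 53, 80]
dequeue(): [26, 18, 9, 53, 80]
enqueue(58): [26, 18, 9, 53, 80, 58]
dequeue(): [18, 9, 53, 80, 58]
enqueue(28): [18, 9, 53, 80, 58, 28]

Answer: 18 9 53 80 58 28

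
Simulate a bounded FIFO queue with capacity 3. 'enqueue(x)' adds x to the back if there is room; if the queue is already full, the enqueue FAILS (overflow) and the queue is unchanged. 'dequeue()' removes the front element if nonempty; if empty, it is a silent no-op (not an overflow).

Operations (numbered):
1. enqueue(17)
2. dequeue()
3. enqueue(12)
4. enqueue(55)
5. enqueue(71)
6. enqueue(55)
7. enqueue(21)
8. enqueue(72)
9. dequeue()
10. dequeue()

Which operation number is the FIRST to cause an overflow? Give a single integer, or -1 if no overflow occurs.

1. enqueue(17): size=1
2. dequeue(): size=0
3. enqueue(12): size=1
4. enqueue(55): size=2
5. enqueue(71): size=3
6. enqueue(55): size=3=cap → OVERFLOW (fail)
7. enqueue(21): size=3=cap → OVERFLOW (fail)
8. enqueue(72): size=3=cap → OVERFLOW (fail)
9. dequeue(): size=2
10. dequeue(): size=1

Answer: 6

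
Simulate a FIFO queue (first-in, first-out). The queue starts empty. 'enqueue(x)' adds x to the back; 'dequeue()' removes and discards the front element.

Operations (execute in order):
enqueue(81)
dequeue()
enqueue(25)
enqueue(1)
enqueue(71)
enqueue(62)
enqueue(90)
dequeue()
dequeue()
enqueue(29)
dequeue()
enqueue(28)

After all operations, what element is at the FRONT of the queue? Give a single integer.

enqueue(81): queue = [81]
dequeue(): queue = []
enqueue(25): queue = [25]
enqueue(1): queue = [25, 1]
enqueue(71): queue = [25, 1, 71]
enqueue(62): queue = [25, 1, 71, 62]
enqueue(90): queue = [25, 1, 71, 62, 90]
dequeue(): queue = [1, 71, 62, 90]
dequeue(): queue = [71, 62, 90]
enqueue(29): queue = [71, 62, 90, 29]
dequeue(): queue = [62, 90, 29]
enqueue(28): queue = [62, 90, 29, 28]

Answer: 62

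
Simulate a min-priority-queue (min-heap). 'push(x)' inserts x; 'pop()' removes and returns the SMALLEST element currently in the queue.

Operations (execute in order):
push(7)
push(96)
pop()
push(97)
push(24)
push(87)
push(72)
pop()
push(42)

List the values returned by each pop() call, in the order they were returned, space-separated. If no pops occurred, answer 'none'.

Answer: 7 24

Derivation:
push(7): heap contents = [7]
push(96): heap contents = [7, 96]
pop() → 7: heap contents = [96]
push(97): heap contents = [96, 97]
push(24): heap contents = [24, 96, 97]
push(87): heap contents = [24, 87, 96, 97]
push(72): heap contents = [24, 72, 87, 96, 97]
pop() → 24: heap contents = [72, 87, 96, 97]
push(42): heap contents = [42, 72, 87, 96, 97]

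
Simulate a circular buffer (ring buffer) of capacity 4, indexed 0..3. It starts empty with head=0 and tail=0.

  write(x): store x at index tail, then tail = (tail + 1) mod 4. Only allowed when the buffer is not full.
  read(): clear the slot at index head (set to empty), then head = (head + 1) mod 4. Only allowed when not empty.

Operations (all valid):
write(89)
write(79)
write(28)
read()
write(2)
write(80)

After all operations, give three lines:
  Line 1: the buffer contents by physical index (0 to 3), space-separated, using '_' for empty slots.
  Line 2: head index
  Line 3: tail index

write(89): buf=[89 _ _ _], head=0, tail=1, size=1
write(79): buf=[89 79 _ _], head=0, tail=2, size=2
write(28): buf=[89 79 28 _], head=0, tail=3, size=3
read(): buf=[_ 79 28 _], head=1, tail=3, size=2
write(2): buf=[_ 79 28 2], head=1, tail=0, size=3
write(80): buf=[80 79 28 2], head=1, tail=1, size=4

Answer: 80 79 28 2
1
1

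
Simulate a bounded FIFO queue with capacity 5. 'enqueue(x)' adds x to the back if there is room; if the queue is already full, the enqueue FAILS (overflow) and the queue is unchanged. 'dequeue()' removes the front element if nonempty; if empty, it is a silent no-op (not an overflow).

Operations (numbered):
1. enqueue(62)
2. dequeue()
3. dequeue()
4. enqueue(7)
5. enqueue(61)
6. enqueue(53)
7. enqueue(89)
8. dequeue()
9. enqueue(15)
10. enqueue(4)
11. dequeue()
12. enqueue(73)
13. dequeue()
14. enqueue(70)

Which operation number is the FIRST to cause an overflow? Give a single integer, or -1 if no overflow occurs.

1. enqueue(62): size=1
2. dequeue(): size=0
3. dequeue(): empty, no-op, size=0
4. enqueue(7): size=1
5. enqueue(61): size=2
6. enqueue(53): size=3
7. enqueue(89): size=4
8. dequeue(): size=3
9. enqueue(15): size=4
10. enqueue(4): size=5
11. dequeue(): size=4
12. enqueue(73): size=5
13. dequeue(): size=4
14. enqueue(70): size=5

Answer: -1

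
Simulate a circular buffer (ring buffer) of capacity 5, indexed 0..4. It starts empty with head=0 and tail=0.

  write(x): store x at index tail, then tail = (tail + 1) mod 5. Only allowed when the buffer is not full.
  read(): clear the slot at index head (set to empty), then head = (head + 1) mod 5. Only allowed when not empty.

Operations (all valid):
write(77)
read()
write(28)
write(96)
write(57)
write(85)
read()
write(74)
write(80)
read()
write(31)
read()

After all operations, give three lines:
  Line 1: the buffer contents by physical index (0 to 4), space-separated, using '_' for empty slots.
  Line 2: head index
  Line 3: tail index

Answer: 74 80 31 _ 85
4
3

Derivation:
write(77): buf=[77 _ _ _ _], head=0, tail=1, size=1
read(): buf=[_ _ _ _ _], head=1, tail=1, size=0
write(28): buf=[_ 28 _ _ _], head=1, tail=2, size=1
write(96): buf=[_ 28 96 _ _], head=1, tail=3, size=2
write(57): buf=[_ 28 96 57 _], head=1, tail=4, size=3
write(85): buf=[_ 28 96 57 85], head=1, tail=0, size=4
read(): buf=[_ _ 96 57 85], head=2, tail=0, size=3
write(74): buf=[74 _ 96 57 85], head=2, tail=1, size=4
write(80): buf=[74 80 96 57 85], head=2, tail=2, size=5
read(): buf=[74 80 _ 57 85], head=3, tail=2, size=4
write(31): buf=[74 80 31 57 85], head=3, tail=3, size=5
read(): buf=[74 80 31 _ 85], head=4, tail=3, size=4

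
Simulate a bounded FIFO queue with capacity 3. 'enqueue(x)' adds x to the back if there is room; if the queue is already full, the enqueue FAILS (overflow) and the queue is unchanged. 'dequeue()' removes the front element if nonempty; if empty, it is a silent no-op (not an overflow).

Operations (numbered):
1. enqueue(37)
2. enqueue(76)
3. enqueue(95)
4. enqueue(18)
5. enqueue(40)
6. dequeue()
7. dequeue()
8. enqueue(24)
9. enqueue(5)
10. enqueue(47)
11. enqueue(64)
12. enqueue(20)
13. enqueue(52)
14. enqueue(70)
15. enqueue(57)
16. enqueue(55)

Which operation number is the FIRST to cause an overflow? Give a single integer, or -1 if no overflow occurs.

1. enqueue(37): size=1
2. enqueue(76): size=2
3. enqueue(95): size=3
4. enqueue(18): size=3=cap → OVERFLOW (fail)
5. enqueue(40): size=3=cap → OVERFLOW (fail)
6. dequeue(): size=2
7. dequeue(): size=1
8. enqueue(24): size=2
9. enqueue(5): size=3
10. enqueue(47): size=3=cap → OVERFLOW (fail)
11. enqueue(64): size=3=cap → OVERFLOW (fail)
12. enqueue(20): size=3=cap → OVERFLOW (fail)
13. enqueue(52): size=3=cap → OVERFLOW (fail)
14. enqueue(70): size=3=cap → OVERFLOW (fail)
15. enqueue(57): size=3=cap → OVERFLOW (fail)
16. enqueue(55): size=3=cap → OVERFLOW (fail)

Answer: 4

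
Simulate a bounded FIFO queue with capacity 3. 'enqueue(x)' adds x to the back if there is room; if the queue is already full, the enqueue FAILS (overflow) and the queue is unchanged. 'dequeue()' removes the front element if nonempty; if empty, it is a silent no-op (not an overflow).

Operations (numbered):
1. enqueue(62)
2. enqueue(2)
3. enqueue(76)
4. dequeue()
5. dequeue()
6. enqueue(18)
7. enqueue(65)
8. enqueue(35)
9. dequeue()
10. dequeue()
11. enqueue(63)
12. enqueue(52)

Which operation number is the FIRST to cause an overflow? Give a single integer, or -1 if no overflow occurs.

Answer: 8

Derivation:
1. enqueue(62): size=1
2. enqueue(2): size=2
3. enqueue(76): size=3
4. dequeue(): size=2
5. dequeue(): size=1
6. enqueue(18): size=2
7. enqueue(65): size=3
8. enqueue(35): size=3=cap → OVERFLOW (fail)
9. dequeue(): size=2
10. dequeue(): size=1
11. enqueue(63): size=2
12. enqueue(52): size=3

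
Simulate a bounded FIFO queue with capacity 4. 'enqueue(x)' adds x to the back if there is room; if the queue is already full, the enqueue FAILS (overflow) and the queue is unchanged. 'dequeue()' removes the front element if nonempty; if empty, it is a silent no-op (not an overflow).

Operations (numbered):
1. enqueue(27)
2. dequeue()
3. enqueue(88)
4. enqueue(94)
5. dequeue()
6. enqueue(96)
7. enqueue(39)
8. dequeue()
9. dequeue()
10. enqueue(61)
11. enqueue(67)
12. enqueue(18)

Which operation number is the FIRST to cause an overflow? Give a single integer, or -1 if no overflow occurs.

1. enqueue(27): size=1
2. dequeue(): size=0
3. enqueue(88): size=1
4. enqueue(94): size=2
5. dequeue(): size=1
6. enqueue(96): size=2
7. enqueue(39): size=3
8. dequeue(): size=2
9. dequeue(): size=1
10. enqueue(61): size=2
11. enqueue(67): size=3
12. enqueue(18): size=4

Answer: -1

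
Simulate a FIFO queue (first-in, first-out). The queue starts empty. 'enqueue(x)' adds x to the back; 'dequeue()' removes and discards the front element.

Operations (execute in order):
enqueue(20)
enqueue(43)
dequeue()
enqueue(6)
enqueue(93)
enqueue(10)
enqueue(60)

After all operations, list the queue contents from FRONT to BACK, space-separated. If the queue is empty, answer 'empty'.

Answer: 43 6 93 10 60

Derivation:
enqueue(20): [20]
enqueue(43): [20, 43]
dequeue(): [43]
enqueue(6): [43, 6]
enqueue(93): [43, 6, 93]
enqueue(10): [43, 6, 93, 10]
enqueue(60): [43, 6, 93, 10, 60]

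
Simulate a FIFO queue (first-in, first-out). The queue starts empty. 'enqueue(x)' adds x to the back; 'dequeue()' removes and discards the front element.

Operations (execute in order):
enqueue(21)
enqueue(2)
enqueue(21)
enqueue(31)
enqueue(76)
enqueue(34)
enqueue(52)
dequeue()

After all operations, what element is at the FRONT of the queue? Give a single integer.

Answer: 2

Derivation:
enqueue(21): queue = [21]
enqueue(2): queue = [21, 2]
enqueue(21): queue = [21, 2, 21]
enqueue(31): queue = [21, 2, 21, 31]
enqueue(76): queue = [21, 2, 21, 31, 76]
enqueue(34): queue = [21, 2, 21, 31, 76, 34]
enqueue(52): queue = [21, 2, 21, 31, 76, 34, 52]
dequeue(): queue = [2, 21, 31, 76, 34, 52]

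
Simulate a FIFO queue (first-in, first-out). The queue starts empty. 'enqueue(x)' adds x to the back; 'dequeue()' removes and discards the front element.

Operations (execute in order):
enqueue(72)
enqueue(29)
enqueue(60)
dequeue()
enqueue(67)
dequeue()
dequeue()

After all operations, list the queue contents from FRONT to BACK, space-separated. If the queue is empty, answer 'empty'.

enqueue(72): [72]
enqueue(29): [72, 29]
enqueue(60): [72, 29, 60]
dequeue(): [29, 60]
enqueue(67): [29, 60, 67]
dequeue(): [60, 67]
dequeue(): [67]

Answer: 67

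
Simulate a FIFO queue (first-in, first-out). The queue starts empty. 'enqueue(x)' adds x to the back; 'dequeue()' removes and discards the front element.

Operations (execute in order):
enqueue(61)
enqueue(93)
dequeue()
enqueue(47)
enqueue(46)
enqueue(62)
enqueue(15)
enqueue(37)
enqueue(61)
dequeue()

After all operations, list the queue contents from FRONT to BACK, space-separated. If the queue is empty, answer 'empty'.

Answer: 47 46 62 15 37 61

Derivation:
enqueue(61): [61]
enqueue(93): [61, 93]
dequeue(): [93]
enqueue(47): [93, 47]
enqueue(46): [93, 47, 46]
enqueue(62): [93, 47, 46, 62]
enqueue(15): [93, 47, 46, 62, 15]
enqueue(37): [93, 47, 46, 62, 15, 37]
enqueue(61): [93, 47, 46, 62, 15, 37, 61]
dequeue(): [47, 46, 62, 15, 37, 61]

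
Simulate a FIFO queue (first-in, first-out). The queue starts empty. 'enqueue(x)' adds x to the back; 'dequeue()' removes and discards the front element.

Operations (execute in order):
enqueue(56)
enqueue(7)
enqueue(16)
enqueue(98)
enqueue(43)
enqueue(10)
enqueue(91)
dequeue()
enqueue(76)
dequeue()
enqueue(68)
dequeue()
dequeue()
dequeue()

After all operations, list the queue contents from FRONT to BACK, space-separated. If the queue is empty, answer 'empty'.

enqueue(56): [56]
enqueue(7): [56, 7]
enqueue(16): [56, 7, 16]
enqueue(98): [56, 7, 16, 98]
enqueue(43): [56, 7, 16, 98, 43]
enqueue(10): [56, 7, 16, 98, 43, 10]
enqueue(91): [56, 7, 16, 98, 43, 10, 91]
dequeue(): [7, 16, 98, 43, 10, 91]
enqueue(76): [7, 16, 98, 43, 10, 91, 76]
dequeue(): [16, 98, 43, 10, 91, 76]
enqueue(68): [16, 98, 43, 10, 91, 76, 68]
dequeue(): [98, 43, 10, 91, 76, 68]
dequeue(): [43, 10, 91, 76, 68]
dequeue(): [10, 91, 76, 68]

Answer: 10 91 76 68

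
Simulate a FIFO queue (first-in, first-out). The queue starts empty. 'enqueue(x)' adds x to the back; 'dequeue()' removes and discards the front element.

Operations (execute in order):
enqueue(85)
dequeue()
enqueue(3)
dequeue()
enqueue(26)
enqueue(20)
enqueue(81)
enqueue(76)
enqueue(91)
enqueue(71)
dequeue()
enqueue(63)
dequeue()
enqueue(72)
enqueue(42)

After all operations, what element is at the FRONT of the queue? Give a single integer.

Answer: 81

Derivation:
enqueue(85): queue = [85]
dequeue(): queue = []
enqueue(3): queue = [3]
dequeue(): queue = []
enqueue(26): queue = [26]
enqueue(20): queue = [26, 20]
enqueue(81): queue = [26, 20, 81]
enqueue(76): queue = [26, 20, 81, 76]
enqueue(91): queue = [26, 20, 81, 76, 91]
enqueue(71): queue = [26, 20, 81, 76, 91, 71]
dequeue(): queue = [20, 81, 76, 91, 71]
enqueue(63): queue = [20, 81, 76, 91, 71, 63]
dequeue(): queue = [81, 76, 91, 71, 63]
enqueue(72): queue = [81, 76, 91, 71, 63, 72]
enqueue(42): queue = [81, 76, 91, 71, 63, 72, 42]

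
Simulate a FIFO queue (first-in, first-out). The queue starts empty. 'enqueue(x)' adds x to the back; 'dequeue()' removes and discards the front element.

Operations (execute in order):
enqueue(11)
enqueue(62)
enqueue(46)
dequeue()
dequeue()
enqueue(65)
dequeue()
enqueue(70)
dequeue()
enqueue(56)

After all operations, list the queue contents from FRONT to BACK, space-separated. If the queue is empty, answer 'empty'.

Answer: 70 56

Derivation:
enqueue(11): [11]
enqueue(62): [11, 62]
enqueue(46): [11, 62, 46]
dequeue(): [62, 46]
dequeue(): [46]
enqueue(65): [46, 65]
dequeue(): [65]
enqueue(70): [65, 70]
dequeue(): [70]
enqueue(56): [70, 56]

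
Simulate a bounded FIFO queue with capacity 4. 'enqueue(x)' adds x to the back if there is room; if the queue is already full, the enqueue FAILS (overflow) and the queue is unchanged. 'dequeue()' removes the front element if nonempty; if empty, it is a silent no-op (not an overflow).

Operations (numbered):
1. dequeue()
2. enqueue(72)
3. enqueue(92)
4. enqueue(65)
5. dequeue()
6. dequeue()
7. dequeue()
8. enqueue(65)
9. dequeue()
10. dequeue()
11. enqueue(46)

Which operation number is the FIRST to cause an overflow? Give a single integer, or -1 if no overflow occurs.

Answer: -1

Derivation:
1. dequeue(): empty, no-op, size=0
2. enqueue(72): size=1
3. enqueue(92): size=2
4. enqueue(65): size=3
5. dequeue(): size=2
6. dequeue(): size=1
7. dequeue(): size=0
8. enqueue(65): size=1
9. dequeue(): size=0
10. dequeue(): empty, no-op, size=0
11. enqueue(46): size=1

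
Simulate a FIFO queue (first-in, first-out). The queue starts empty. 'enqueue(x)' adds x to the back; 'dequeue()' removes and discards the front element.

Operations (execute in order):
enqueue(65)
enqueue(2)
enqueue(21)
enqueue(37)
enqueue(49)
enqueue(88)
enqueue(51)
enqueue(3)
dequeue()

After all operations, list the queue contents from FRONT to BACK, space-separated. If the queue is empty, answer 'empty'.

Answer: 2 21 37 49 88 51 3

Derivation:
enqueue(65): [65]
enqueue(2): [65, 2]
enqueue(21): [65, 2, 21]
enqueue(37): [65, 2, 21, 37]
enqueue(49): [65, 2, 21, 37, 49]
enqueue(88): [65, 2, 21, 37, 49, 88]
enqueue(51): [65, 2, 21, 37, 49, 88, 51]
enqueue(3): [65, 2, 21, 37, 49, 88, 51, 3]
dequeue(): [2, 21, 37, 49, 88, 51, 3]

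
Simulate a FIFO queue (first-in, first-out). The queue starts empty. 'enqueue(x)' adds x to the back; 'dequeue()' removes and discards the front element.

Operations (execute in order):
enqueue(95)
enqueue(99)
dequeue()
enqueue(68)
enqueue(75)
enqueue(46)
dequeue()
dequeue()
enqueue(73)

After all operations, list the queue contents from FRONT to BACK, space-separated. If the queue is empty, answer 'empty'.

Answer: 75 46 73

Derivation:
enqueue(95): [95]
enqueue(99): [95, 99]
dequeue(): [99]
enqueue(68): [99, 68]
enqueue(75): [99, 68, 75]
enqueue(46): [99, 68, 75, 46]
dequeue(): [68, 75, 46]
dequeue(): [75, 46]
enqueue(73): [75, 46, 73]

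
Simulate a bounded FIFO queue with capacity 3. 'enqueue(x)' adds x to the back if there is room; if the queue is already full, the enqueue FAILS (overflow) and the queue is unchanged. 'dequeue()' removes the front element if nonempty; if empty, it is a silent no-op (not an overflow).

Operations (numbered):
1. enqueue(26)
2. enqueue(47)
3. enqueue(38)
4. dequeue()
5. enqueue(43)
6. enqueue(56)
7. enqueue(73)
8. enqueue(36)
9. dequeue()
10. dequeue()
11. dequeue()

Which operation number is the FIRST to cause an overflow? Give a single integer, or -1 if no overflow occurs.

Answer: 6

Derivation:
1. enqueue(26): size=1
2. enqueue(47): size=2
3. enqueue(38): size=3
4. dequeue(): size=2
5. enqueue(43): size=3
6. enqueue(56): size=3=cap → OVERFLOW (fail)
7. enqueue(73): size=3=cap → OVERFLOW (fail)
8. enqueue(36): size=3=cap → OVERFLOW (fail)
9. dequeue(): size=2
10. dequeue(): size=1
11. dequeue(): size=0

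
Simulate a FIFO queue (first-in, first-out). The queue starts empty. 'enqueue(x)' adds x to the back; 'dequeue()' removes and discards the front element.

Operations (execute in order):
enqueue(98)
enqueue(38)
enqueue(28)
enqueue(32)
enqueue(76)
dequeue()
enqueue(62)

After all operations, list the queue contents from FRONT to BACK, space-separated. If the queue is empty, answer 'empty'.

enqueue(98): [98]
enqueue(38): [98, 38]
enqueue(28): [98, 38, 28]
enqueue(32): [98, 38, 28, 32]
enqueue(76): [98, 38, 28, 32, 76]
dequeue(): [38, 28, 32, 76]
enqueue(62): [38, 28, 32, 76, 62]

Answer: 38 28 32 76 62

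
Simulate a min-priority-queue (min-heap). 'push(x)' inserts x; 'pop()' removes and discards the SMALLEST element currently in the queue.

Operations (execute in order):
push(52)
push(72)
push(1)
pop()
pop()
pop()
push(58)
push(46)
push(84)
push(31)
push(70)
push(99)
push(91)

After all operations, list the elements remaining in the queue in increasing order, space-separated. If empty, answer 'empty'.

Answer: 31 46 58 70 84 91 99

Derivation:
push(52): heap contents = [52]
push(72): heap contents = [52, 72]
push(1): heap contents = [1, 52, 72]
pop() → 1: heap contents = [52, 72]
pop() → 52: heap contents = [72]
pop() → 72: heap contents = []
push(58): heap contents = [58]
push(46): heap contents = [46, 58]
push(84): heap contents = [46, 58, 84]
push(31): heap contents = [31, 46, 58, 84]
push(70): heap contents = [31, 46, 58, 70, 84]
push(99): heap contents = [31, 46, 58, 70, 84, 99]
push(91): heap contents = [31, 46, 58, 70, 84, 91, 99]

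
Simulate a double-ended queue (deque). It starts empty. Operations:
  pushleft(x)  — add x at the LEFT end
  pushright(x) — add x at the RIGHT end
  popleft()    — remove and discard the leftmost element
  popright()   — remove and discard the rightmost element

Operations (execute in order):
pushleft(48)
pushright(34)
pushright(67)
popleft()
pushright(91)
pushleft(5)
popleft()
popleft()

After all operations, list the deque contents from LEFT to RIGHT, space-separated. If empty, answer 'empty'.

Answer: 67 91

Derivation:
pushleft(48): [48]
pushright(34): [48, 34]
pushright(67): [48, 34, 67]
popleft(): [34, 67]
pushright(91): [34, 67, 91]
pushleft(5): [5, 34, 67, 91]
popleft(): [34, 67, 91]
popleft(): [67, 91]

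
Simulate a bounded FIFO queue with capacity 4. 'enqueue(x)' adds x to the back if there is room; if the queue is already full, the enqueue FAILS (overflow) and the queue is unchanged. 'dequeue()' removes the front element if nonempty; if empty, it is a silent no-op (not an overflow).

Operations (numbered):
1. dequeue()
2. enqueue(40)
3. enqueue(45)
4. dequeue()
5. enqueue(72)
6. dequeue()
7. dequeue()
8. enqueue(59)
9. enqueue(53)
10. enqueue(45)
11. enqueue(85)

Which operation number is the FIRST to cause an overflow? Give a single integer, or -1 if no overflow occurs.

Answer: -1

Derivation:
1. dequeue(): empty, no-op, size=0
2. enqueue(40): size=1
3. enqueue(45): size=2
4. dequeue(): size=1
5. enqueue(72): size=2
6. dequeue(): size=1
7. dequeue(): size=0
8. enqueue(59): size=1
9. enqueue(53): size=2
10. enqueue(45): size=3
11. enqueue(85): size=4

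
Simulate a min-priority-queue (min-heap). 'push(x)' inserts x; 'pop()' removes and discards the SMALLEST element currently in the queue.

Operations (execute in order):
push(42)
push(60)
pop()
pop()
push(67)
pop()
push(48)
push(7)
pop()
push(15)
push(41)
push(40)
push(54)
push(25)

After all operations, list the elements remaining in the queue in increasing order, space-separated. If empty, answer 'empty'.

push(42): heap contents = [42]
push(60): heap contents = [42, 60]
pop() → 42: heap contents = [60]
pop() → 60: heap contents = []
push(67): heap contents = [67]
pop() → 67: heap contents = []
push(48): heap contents = [48]
push(7): heap contents = [7, 48]
pop() → 7: heap contents = [48]
push(15): heap contents = [15, 48]
push(41): heap contents = [15, 41, 48]
push(40): heap contents = [15, 40, 41, 48]
push(54): heap contents = [15, 40, 41, 48, 54]
push(25): heap contents = [15, 25, 40, 41, 48, 54]

Answer: 15 25 40 41 48 54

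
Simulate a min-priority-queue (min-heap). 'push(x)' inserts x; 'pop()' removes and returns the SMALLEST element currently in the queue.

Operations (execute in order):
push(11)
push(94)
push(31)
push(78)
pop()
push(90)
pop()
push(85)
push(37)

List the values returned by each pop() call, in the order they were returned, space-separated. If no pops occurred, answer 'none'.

Answer: 11 31

Derivation:
push(11): heap contents = [11]
push(94): heap contents = [11, 94]
push(31): heap contents = [11, 31, 94]
push(78): heap contents = [11, 31, 78, 94]
pop() → 11: heap contents = [31, 78, 94]
push(90): heap contents = [31, 78, 90, 94]
pop() → 31: heap contents = [78, 90, 94]
push(85): heap contents = [78, 85, 90, 94]
push(37): heap contents = [37, 78, 85, 90, 94]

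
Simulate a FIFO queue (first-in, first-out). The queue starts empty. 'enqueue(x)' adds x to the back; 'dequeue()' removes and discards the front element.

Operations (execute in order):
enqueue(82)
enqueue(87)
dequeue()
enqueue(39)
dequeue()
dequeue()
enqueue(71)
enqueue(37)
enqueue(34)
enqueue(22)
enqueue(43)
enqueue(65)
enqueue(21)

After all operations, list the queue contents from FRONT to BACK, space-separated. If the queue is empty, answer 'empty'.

enqueue(82): [82]
enqueue(87): [82, 87]
dequeue(): [87]
enqueue(39): [87, 39]
dequeue(): [39]
dequeue(): []
enqueue(71): [71]
enqueue(37): [71, 37]
enqueue(34): [71, 37, 34]
enqueue(22): [71, 37, 34, 22]
enqueue(43): [71, 37, 34, 22, 43]
enqueue(65): [71, 37, 34, 22, 43, 65]
enqueue(21): [71, 37, 34, 22, 43, 65, 21]

Answer: 71 37 34 22 43 65 21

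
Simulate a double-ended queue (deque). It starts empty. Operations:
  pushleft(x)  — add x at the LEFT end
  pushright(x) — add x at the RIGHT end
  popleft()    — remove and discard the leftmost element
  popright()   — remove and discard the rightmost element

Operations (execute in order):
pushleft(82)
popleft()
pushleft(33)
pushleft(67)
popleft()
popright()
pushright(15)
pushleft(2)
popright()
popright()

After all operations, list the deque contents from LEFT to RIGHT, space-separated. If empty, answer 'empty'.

pushleft(82): [82]
popleft(): []
pushleft(33): [33]
pushleft(67): [67, 33]
popleft(): [33]
popright(): []
pushright(15): [15]
pushleft(2): [2, 15]
popright(): [2]
popright(): []

Answer: empty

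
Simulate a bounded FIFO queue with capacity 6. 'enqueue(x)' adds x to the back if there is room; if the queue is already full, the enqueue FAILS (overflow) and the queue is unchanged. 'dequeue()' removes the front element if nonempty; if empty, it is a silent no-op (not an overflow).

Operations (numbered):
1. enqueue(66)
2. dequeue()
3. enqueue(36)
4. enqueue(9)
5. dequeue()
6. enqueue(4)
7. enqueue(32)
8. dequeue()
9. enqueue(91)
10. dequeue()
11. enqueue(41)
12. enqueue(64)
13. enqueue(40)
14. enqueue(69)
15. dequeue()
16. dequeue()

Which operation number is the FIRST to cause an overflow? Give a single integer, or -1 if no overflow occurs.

1. enqueue(66): size=1
2. dequeue(): size=0
3. enqueue(36): size=1
4. enqueue(9): size=2
5. dequeue(): size=1
6. enqueue(4): size=2
7. enqueue(32): size=3
8. dequeue(): size=2
9. enqueue(91): size=3
10. dequeue(): size=2
11. enqueue(41): size=3
12. enqueue(64): size=4
13. enqueue(40): size=5
14. enqueue(69): size=6
15. dequeue(): size=5
16. dequeue(): size=4

Answer: -1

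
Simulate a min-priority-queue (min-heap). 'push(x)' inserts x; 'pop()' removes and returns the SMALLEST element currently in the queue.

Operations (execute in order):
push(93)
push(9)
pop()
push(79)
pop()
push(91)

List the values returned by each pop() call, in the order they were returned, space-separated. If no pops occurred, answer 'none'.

Answer: 9 79

Derivation:
push(93): heap contents = [93]
push(9): heap contents = [9, 93]
pop() → 9: heap contents = [93]
push(79): heap contents = [79, 93]
pop() → 79: heap contents = [93]
push(91): heap contents = [91, 93]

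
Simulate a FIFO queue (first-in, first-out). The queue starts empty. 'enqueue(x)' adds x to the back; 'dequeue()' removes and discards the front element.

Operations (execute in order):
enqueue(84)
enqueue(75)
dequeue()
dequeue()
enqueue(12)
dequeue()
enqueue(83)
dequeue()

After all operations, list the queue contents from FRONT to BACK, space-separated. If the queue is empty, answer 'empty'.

Answer: empty

Derivation:
enqueue(84): [84]
enqueue(75): [84, 75]
dequeue(): [75]
dequeue(): []
enqueue(12): [12]
dequeue(): []
enqueue(83): [83]
dequeue(): []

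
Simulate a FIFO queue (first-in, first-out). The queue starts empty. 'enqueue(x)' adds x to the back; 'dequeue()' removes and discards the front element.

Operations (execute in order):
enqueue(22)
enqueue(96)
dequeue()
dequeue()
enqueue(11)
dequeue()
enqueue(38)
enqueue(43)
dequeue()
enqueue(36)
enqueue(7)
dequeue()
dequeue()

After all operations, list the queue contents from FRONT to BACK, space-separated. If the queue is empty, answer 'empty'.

enqueue(22): [22]
enqueue(96): [22, 96]
dequeue(): [96]
dequeue(): []
enqueue(11): [11]
dequeue(): []
enqueue(38): [38]
enqueue(43): [38, 43]
dequeue(): [43]
enqueue(36): [43, 36]
enqueue(7): [43, 36, 7]
dequeue(): [36, 7]
dequeue(): [7]

Answer: 7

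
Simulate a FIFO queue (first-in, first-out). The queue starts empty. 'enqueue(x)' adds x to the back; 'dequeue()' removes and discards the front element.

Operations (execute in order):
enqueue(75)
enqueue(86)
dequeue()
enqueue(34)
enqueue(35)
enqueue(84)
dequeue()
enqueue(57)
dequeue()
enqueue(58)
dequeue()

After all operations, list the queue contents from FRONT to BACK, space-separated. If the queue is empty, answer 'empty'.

Answer: 84 57 58

Derivation:
enqueue(75): [75]
enqueue(86): [75, 86]
dequeue(): [86]
enqueue(34): [86, 34]
enqueue(35): [86, 34, 35]
enqueue(84): [86, 34, 35, 84]
dequeue(): [34, 35, 84]
enqueue(57): [34, 35, 84, 57]
dequeue(): [35, 84, 57]
enqueue(58): [35, 84, 57, 58]
dequeue(): [84, 57, 58]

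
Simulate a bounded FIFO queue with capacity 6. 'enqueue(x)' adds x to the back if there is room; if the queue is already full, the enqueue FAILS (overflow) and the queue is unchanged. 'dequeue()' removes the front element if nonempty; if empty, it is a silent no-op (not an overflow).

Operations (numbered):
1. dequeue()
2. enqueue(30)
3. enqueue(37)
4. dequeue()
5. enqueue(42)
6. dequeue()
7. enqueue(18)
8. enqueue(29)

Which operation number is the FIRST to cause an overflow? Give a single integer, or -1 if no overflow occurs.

Answer: -1

Derivation:
1. dequeue(): empty, no-op, size=0
2. enqueue(30): size=1
3. enqueue(37): size=2
4. dequeue(): size=1
5. enqueue(42): size=2
6. dequeue(): size=1
7. enqueue(18): size=2
8. enqueue(29): size=3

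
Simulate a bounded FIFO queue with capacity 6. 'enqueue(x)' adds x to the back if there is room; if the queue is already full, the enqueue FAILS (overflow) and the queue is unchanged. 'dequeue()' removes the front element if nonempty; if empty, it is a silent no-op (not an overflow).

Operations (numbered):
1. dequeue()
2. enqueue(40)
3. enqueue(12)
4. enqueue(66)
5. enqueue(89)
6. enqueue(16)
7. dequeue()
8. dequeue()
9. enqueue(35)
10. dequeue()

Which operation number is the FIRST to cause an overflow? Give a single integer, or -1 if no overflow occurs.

Answer: -1

Derivation:
1. dequeue(): empty, no-op, size=0
2. enqueue(40): size=1
3. enqueue(12): size=2
4. enqueue(66): size=3
5. enqueue(89): size=4
6. enqueue(16): size=5
7. dequeue(): size=4
8. dequeue(): size=3
9. enqueue(35): size=4
10. dequeue(): size=3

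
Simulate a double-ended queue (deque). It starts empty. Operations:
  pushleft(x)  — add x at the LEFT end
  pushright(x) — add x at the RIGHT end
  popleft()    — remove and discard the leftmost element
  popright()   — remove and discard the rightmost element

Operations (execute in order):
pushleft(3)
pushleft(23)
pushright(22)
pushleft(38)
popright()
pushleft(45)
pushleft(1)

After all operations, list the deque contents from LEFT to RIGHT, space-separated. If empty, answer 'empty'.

Answer: 1 45 38 23 3

Derivation:
pushleft(3): [3]
pushleft(23): [23, 3]
pushright(22): [23, 3, 22]
pushleft(38): [38, 23, 3, 22]
popright(): [38, 23, 3]
pushleft(45): [45, 38, 23, 3]
pushleft(1): [1, 45, 38, 23, 3]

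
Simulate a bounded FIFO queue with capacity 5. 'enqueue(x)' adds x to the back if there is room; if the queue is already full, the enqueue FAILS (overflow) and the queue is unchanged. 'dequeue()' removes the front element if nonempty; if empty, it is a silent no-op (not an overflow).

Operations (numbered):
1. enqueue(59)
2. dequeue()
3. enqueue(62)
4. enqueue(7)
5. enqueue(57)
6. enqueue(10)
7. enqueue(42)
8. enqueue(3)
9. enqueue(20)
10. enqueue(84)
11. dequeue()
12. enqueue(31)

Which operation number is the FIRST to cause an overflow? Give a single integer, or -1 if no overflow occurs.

1. enqueue(59): size=1
2. dequeue(): size=0
3. enqueue(62): size=1
4. enqueue(7): size=2
5. enqueue(57): size=3
6. enqueue(10): size=4
7. enqueue(42): size=5
8. enqueue(3): size=5=cap → OVERFLOW (fail)
9. enqueue(20): size=5=cap → OVERFLOW (fail)
10. enqueue(84): size=5=cap → OVERFLOW (fail)
11. dequeue(): size=4
12. enqueue(31): size=5

Answer: 8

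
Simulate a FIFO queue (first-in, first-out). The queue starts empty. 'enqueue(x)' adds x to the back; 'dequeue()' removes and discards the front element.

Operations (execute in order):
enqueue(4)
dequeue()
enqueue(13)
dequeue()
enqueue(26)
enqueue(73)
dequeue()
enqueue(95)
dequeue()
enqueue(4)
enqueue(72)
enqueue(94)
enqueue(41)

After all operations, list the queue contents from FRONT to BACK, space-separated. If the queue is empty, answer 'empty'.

Answer: 95 4 72 94 41

Derivation:
enqueue(4): [4]
dequeue(): []
enqueue(13): [13]
dequeue(): []
enqueue(26): [26]
enqueue(73): [26, 73]
dequeue(): [73]
enqueue(95): [73, 95]
dequeue(): [95]
enqueue(4): [95, 4]
enqueue(72): [95, 4, 72]
enqueue(94): [95, 4, 72, 94]
enqueue(41): [95, 4, 72, 94, 41]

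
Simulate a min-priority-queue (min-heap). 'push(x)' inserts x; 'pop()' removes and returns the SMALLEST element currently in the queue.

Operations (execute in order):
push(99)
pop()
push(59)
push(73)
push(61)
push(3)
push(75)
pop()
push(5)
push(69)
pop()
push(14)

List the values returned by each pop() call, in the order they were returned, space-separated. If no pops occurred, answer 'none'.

Answer: 99 3 5

Derivation:
push(99): heap contents = [99]
pop() → 99: heap contents = []
push(59): heap contents = [59]
push(73): heap contents = [59, 73]
push(61): heap contents = [59, 61, 73]
push(3): heap contents = [3, 59, 61, 73]
push(75): heap contents = [3, 59, 61, 73, 75]
pop() → 3: heap contents = [59, 61, 73, 75]
push(5): heap contents = [5, 59, 61, 73, 75]
push(69): heap contents = [5, 59, 61, 69, 73, 75]
pop() → 5: heap contents = [59, 61, 69, 73, 75]
push(14): heap contents = [14, 59, 61, 69, 73, 75]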